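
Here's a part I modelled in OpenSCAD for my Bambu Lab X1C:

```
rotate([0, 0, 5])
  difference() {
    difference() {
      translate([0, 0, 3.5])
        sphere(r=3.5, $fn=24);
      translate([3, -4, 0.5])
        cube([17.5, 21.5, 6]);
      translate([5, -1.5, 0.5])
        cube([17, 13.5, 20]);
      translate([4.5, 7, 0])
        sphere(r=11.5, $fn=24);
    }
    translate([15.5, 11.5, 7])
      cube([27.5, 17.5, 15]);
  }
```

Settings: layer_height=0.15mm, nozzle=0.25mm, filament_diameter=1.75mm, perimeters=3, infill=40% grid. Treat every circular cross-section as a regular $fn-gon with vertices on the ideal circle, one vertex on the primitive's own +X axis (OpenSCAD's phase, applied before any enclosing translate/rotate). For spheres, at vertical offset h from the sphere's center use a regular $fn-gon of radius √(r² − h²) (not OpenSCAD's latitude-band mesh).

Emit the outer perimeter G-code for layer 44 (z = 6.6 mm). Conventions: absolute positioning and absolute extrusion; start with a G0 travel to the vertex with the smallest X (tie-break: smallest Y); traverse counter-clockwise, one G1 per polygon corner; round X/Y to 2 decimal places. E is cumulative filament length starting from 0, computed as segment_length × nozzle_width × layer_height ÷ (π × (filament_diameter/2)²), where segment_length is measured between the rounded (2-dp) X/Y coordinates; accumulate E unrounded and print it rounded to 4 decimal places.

At z = 6.6 mm: the sphere: section is a regular 24-gon, circumradius = √(r²−h²) = √(3.5²−3.1²) = 1.625; the cube at (3, -4) is not intersected at this z (z outside [0.5, 6.5]); the 17×13.5 cube at (5, -1.5) contributes its full rectangle; the sphere at (4.5, 7): section is a regular 24-gon, circumradius = √(r²−h²) = √(11.5²−6.6²) = 9.418; Taking the first minus the rest: starting from the r=3.5 sphere, the 17×13.5 cube at (5, -1.5) misses the remaining region (no effect); the r=11.5 sphere at (4.5, 7) partially overlaps it — only the 7.14 mm² overlap (of its 275.46 mm²) is removed, clipping the outline — 1 connected region; the cube at (15.5, 11.5) is absent (z outside [7, 22]); Taking the first minus the rest: none of the subtracted shapes is present at this height, so the result so far is unchanged — 1 connected region; (whole slice rotated 5° about Z — lengths, areas and connectivity unchanged). The outline is a single polygon with 10 vertices. Extrusion per mm of travel: 0.25 × 0.15 / (π × 0.875²) = 0.015591. Accumulating E over each segment gives final E = 0.0894.

G0 X-1.60 Y-0.22 Z6.60
G1 X-1.53 Y-0.56 E0.0054
G1 X-1.33 Y-0.93 E0.0120
G1 X-1.04 Y-1.24 E0.0186
G1 X-0.69 Y-1.47 E0.0251
G1 X-0.28 Y-1.60 E0.0318
G1 X0.14 Y-1.62 E0.0384
G1 X0.56 Y-1.53 E0.0451
G1 X0.73 Y-1.43 E0.0482
G1 X-0.11 Y-1.17 E0.0619
G1 X-1.60 Y-0.22 E0.0894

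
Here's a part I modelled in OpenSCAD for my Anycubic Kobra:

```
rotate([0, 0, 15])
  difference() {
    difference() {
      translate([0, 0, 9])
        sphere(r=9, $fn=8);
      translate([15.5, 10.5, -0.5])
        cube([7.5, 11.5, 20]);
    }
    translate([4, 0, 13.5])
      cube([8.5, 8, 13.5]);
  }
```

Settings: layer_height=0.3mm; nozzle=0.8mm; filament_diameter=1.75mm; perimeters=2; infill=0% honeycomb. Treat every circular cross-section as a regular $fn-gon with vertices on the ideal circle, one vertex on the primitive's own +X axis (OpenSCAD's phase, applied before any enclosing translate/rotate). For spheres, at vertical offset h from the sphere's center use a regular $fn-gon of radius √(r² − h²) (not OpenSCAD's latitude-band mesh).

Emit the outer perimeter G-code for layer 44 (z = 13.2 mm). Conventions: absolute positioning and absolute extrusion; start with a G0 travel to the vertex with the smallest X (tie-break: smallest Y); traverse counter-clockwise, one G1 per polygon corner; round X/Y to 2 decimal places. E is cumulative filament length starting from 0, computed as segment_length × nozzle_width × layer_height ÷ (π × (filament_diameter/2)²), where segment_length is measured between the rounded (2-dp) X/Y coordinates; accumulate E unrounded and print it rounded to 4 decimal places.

G0 X-7.69 Y-2.06 Z13.20
G1 X-3.98 Y-6.89 E0.6077
G1 X2.06 Y-7.69 E1.2156
G1 X6.89 Y-3.98 E1.8233
G1 X7.69 Y2.06 E2.4313
G1 X3.98 Y6.89 E3.0390
G1 X-2.06 Y7.69 E3.6469
G1 X-6.89 Y3.98 E4.2546
G1 X-7.69 Y-2.06 E4.8626

At z = 13.2 mm: the r=9 sphere contributes a regular 8-gon of circumradius √(9²−4.2²) = 7.960; the cube at (15.5, 10.5) (footprint 7.5×11.5) is included at this height; After the difference (first − rest): starting from the r=9 sphere, the 7.5×11.5 cube at (15.5, 10.5) misses the remaining region (no effect) — 1 connected region; the cube at (4, 0) does not reach this height (z outside [13.5, 27]); Taking the first minus the rest: none of the subtracted shapes is present at this height, so that combined region is unchanged — 1 connected region; (whole slice rotated 15° about Z — lengths, areas and connectivity unchanged). The outline is a single polygon with 8 vertices. Extrusion per mm of travel: 0.8 × 0.3 / (π × 0.875²) = 0.099780. Accumulating E over each segment gives final E = 4.8626.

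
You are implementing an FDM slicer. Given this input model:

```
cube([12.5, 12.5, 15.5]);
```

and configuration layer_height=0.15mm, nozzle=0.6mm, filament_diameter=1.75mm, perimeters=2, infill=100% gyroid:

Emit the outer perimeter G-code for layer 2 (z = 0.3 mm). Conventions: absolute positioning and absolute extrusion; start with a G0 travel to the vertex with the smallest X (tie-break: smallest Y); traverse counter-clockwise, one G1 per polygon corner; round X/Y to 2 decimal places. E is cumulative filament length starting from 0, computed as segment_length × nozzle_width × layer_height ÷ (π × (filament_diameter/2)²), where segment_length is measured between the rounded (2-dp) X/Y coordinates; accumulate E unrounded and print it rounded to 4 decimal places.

G0 X0.00 Y0.00 Z0.30
G1 X12.50 Y0.00 E0.4677
G1 X12.50 Y12.50 E0.9354
G1 X0.00 Y12.50 E1.4032
G1 X0.00 Y0.00 E1.8709

At z = 0.3 mm: the 12.5×12.5 cube contributes its full rectangle. The outline is a single polygon with 4 vertices. Extrusion per mm of travel: 0.6 × 0.15 / (π × 0.875²) = 0.037418. Accumulating E over each segment gives final E = 1.8709.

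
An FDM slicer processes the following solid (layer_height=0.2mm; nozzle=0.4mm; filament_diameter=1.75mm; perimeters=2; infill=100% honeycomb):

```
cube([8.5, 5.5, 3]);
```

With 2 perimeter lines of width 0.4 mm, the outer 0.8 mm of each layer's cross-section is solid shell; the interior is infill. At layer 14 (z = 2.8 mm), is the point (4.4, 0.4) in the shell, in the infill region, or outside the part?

shell

At z = 2.8 mm: the cube is present — its section is the full 8.5×5.5 rectangle. Overall, the cross-section is a single solid region. The nearest boundary edge runs (0.00, 0.00)→(8.50, 0.00); distance from the point to it = 0.40 mm. The point is inside the cross-section, 0.40 mm from the nearest boundary — within the 0.8 mm shell band (2 × 0.4).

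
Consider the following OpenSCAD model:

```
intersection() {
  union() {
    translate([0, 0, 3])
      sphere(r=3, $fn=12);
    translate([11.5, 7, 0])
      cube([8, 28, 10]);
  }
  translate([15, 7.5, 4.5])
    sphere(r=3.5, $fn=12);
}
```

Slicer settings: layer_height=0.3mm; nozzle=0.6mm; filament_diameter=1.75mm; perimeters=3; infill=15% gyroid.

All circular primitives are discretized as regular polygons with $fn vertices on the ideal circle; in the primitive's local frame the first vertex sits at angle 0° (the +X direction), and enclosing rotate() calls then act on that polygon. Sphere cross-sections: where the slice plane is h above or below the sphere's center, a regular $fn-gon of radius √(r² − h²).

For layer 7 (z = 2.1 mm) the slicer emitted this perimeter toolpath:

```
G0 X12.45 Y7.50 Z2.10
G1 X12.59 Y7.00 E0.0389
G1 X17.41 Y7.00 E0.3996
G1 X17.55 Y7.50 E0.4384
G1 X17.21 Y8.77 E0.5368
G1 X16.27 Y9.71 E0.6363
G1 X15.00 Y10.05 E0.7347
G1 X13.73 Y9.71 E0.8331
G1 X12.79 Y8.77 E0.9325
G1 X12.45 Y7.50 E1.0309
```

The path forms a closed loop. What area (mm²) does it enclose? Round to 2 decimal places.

12.23 mm²

Apply the shoelace formula to the sequence of (X, Y) vertices; enclosed area = 12.23 mm².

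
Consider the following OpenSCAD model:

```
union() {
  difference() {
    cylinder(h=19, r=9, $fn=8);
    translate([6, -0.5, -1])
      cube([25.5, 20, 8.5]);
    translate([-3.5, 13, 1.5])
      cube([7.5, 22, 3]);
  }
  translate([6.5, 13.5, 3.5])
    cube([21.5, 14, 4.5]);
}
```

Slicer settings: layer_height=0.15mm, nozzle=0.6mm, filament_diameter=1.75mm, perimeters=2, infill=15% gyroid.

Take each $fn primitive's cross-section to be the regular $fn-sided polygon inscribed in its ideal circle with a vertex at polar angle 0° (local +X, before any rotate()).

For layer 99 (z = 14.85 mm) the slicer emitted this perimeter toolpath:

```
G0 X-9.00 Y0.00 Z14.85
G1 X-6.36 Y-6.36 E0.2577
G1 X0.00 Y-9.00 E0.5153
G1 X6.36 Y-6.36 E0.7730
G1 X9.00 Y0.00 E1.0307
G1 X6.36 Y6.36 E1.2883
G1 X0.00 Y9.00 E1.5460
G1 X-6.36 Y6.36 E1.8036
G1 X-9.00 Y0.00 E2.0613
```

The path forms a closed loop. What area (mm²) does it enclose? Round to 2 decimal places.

Apply the shoelace formula to the sequence of (X, Y) vertices; enclosed area = 228.96 mm².

228.96 mm²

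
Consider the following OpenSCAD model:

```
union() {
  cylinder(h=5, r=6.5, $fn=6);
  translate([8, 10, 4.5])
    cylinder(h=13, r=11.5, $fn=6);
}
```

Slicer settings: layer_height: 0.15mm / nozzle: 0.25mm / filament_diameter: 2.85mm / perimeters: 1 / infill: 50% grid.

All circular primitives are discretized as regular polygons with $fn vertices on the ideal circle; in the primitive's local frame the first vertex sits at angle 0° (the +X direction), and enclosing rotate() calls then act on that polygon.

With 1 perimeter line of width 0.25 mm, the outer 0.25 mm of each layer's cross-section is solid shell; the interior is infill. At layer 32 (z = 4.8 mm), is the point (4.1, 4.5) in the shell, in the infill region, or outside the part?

At z = 4.8 mm: the cylinder: section is a regular 6-gon, circumradius r=6.5; the r=11.5 cylinder at (8, 10) contributes a regular 6-gon of circumradius 11.5; Merging all regions: the regions partially overlap (shared area 23.62 mm²), so overlapping operands fuse into one piece — 1 connected region. Overall, the cross-section is a single solid region. The nearest boundary edge runs (13.75, 0.04)→(6.48, 0.04); distance from the point to it = 5.05 mm. The point is inside the cross-section and 5.05 mm from the nearest boundary — more than the 0.25 mm shell width (1 × 0.25), so it's in the infill interior.

infill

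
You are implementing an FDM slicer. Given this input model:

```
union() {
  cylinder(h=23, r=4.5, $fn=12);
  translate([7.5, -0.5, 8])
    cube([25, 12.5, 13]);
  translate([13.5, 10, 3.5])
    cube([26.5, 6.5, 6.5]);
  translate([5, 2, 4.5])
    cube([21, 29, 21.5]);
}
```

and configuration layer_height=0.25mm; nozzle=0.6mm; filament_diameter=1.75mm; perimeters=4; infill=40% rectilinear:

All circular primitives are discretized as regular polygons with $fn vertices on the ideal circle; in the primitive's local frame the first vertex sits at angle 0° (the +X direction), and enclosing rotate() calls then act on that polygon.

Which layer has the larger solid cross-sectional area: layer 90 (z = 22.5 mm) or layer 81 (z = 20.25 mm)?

Layer 90 (z = 22.5): the r=4.5 cylinder gives a regular 12-gon of circumradius 4.5 (constant along its height) (area = (12/2)·4.500²·sin(360°/12) = 60.75 mm²); the cube at (7.5, -0.5) does not reach this height (z outside [8, 21]); the cube at (13.5, 10) is not intersected at this z (z outside [3.5, 10]); the cube at (5, 2) is present — its section is the full 21×29 rectangle (area 609.00 mm²); Combining (union): the 2 present regions are separate (no shared area or edge), so areas and boundary lengths simply add and each stays a separate island — area = 669.75 mm². So its area = 669.75 mm². Layer 81 (z = 20.25): the cylinder: section is a regular 12-gon, circumradius r=4.5 (area = (12/2)·4.500²·sin(360°/12) = 60.75 mm²); the cube at (7.5, -0.5) (footprint 25×12.5) is included at this height (area 312.50 mm²); the cube at (13.5, 10) is not intersected at this z (z outside [3.5, 10]); the cube at (5, 2) is present — its section is the full 21×29 rectangle (area 609.00 mm²); Taking the union: the regions partially overlap — summed areas 982.25 mm² minus the doubly-counted overlap 185.00 mm² gives 797.25 mm² — area = 797.25 mm². So its area = 797.25 mm². Layer 81 is larger (797.25 vs 669.75 mm²).

layer 81 (z = 20.25 mm)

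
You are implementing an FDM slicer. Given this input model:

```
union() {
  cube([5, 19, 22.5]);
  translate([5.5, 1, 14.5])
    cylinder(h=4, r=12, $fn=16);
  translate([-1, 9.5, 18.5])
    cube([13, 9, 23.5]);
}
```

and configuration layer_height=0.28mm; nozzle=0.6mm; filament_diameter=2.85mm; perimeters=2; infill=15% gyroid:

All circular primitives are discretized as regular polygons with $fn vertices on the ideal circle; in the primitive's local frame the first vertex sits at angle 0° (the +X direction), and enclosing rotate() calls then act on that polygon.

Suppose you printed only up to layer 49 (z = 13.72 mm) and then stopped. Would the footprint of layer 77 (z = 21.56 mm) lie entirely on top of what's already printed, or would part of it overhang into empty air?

Compare the two slices. At z = 13.72: the cube is present — its section is the full 5×19 rectangle (area 95.00 mm²); the cylinder at (5.5, 1) is not intersected at this z (z outside [14.5, 18.5]); the cube at (-1, 9.5) is absent (z outside [18.5, 42]); Merging all regions: only the 5×19 cube is present, so the union is just that shape — area = 95.00 mm². At z = 21.56: the cube is present — its section is the full 5×19 rectangle (area 95.00 mm²); the cylinder at (5.5, 1) does not reach this height (z outside [14.5, 18.5]); the cube at (-1, 9.5) (footprint 13×9) is included at this height (area 117.00 mm²); Combining (union): the regions partially overlap — summed areas 212.00 mm² minus the doubly-counted overlap 45.00 mm² gives 167.00 mm² — area = 167.00 mm². Checking containment: at z = 21.56 the cross-section extends beyond the z = 13.72 cross-section by about 72.00 mm².

part overhangs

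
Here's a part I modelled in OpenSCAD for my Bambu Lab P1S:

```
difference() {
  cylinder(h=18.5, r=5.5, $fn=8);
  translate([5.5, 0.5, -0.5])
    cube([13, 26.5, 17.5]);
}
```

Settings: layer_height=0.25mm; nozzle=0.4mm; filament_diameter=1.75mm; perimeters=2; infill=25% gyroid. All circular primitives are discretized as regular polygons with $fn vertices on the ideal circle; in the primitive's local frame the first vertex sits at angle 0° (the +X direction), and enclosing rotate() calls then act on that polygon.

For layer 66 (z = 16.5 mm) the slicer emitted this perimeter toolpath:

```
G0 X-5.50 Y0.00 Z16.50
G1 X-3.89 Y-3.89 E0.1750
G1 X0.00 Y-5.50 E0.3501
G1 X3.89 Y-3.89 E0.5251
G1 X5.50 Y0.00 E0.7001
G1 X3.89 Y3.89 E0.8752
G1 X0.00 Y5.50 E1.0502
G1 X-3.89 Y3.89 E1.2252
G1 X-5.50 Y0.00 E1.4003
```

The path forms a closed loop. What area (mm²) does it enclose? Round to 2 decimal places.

Apply the shoelace formula to the sequence of (X, Y) vertices; enclosed area = 85.58 mm².

85.58 mm²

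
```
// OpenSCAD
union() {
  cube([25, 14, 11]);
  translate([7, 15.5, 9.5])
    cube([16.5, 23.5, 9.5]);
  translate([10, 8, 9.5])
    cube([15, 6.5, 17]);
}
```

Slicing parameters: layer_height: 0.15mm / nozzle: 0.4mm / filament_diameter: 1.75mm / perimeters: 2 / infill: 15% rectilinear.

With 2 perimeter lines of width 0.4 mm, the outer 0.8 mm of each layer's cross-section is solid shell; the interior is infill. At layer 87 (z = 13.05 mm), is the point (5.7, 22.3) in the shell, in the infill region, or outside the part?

At z = 13.05 mm: the cube is not intersected at this z (z outside [0, 11]); the 16.5×23.5 cube at (7, 15.5) contributes its full rectangle; the cube at (10, 8) is present — its section is the full 15×6.5 rectangle; Merging all regions: the 2 present regions are separate (no shared area or edge), so areas and boundary lengths simply add and each stays a separate island — 2 connected regions. Overall, the cross-section has 2 separate islands. The nearest boundary edge runs (7.00, 15.50)→(7.00, 39.00); distance from the point to it = 1.30 mm. The point is not inside any of the regions above, so it lies outside the cross-section (1.30 mm from the nearest boundary).

outside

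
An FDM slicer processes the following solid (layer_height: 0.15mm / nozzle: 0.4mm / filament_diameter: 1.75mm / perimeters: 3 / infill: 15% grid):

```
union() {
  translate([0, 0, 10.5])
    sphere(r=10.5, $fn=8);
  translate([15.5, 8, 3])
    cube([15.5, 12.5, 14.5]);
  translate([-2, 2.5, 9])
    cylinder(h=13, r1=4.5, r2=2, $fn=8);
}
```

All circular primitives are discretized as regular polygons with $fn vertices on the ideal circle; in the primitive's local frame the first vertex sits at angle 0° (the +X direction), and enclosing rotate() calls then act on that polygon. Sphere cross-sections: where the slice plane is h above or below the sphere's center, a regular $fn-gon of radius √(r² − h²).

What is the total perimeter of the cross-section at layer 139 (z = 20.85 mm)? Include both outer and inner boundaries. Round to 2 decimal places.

At z = 20.85 mm: the r=10.5 sphere slices to a regular 8-gon of circumradius 1.768 (√(r²−h²) with h=10.35 from center) (perimeter = 2·8·1.768·sin(180°/8) = 10.83 mm); the cube at (15.5, 8) is not intersected at this z (z outside [3, 17.5]); the cone at (-2, 2.5) (r1=4.5→r2=2) has section circumradius 2.221 here — a regular 8-gon (perimeter = 2·8·2.221·sin(180°/8) = 13.60 mm); Taking the union: the regions partially overlap (shared area 0.76 mm²), so the edge portions inside another operand are dropped and the merged outline is re-measured after clipping — boundary = 20.21 mm. Overall, the cross-section is a single solid region. Total boundary length (outer) = 20.21 mm.

20.21 mm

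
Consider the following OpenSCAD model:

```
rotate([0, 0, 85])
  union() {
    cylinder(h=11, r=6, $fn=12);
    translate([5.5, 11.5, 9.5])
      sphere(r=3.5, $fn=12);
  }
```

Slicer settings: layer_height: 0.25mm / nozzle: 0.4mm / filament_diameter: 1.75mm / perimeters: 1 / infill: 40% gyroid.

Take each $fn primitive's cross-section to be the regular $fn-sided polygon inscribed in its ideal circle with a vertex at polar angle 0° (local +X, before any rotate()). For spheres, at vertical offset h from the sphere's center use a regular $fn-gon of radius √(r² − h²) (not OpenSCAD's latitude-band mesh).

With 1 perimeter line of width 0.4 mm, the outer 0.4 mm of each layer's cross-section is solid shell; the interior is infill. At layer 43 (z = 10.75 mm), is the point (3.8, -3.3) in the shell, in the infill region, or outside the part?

At z = 10.75 mm: the r=6 cylinder gives a regular 12-gon of circumradius 6 (constant along its height); the sphere at (5.5, 11.5): section is a regular 12-gon, circumradius = √(r²−h²) = √(3.5²−1.25²) = 3.269; Combining (union): the 2 present regions are separate (no shared area or edge), so areas and boundary lengths simply add and each stays a separate island — 2 connected regions; (rotated 85° about Z; rotation is an isometry so areas/perimeters/island counts are preserved). Overall, the cross-section has 2 separate islands. Undo the 85° rotation: the query point maps to (-2.956, -4.073) in the un-rotated model frame. The nearest boundary edge runs (-3.00, -5.20)→(-5.20, -3.00); distance from the point to it = 0.83 mm. (Shell/infill is judged within the island containing the point — the largest one.) The point is inside the cross-section and 0.83 mm from the nearest boundary — more than the 0.4 mm shell width (1 × 0.4), so it's in the infill interior.

infill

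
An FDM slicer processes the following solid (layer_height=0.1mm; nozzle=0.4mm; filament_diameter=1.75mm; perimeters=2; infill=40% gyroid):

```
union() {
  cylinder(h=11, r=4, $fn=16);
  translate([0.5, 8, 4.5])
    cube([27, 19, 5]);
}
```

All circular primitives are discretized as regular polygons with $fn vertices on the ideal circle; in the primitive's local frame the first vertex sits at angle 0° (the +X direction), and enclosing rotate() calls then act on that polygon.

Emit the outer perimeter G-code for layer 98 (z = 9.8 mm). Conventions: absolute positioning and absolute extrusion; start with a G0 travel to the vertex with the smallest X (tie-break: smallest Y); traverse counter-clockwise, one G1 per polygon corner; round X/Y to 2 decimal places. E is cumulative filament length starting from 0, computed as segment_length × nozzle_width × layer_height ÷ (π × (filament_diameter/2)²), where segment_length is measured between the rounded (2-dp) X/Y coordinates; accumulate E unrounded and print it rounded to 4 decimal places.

At z = 9.8 mm: the r=4 cylinder gives a regular 16-gon of circumradius 4 (constant along its height); the cube at (0.5, 8) is not intersected at this z (z outside [4.5, 9.5]); Merging all regions: only the r=4 cylinder is present, so the union is just that shape — 1 connected region. The outline is a single polygon with 16 vertices. Extrusion per mm of travel: 0.4 × 0.1 / (π × 0.875²) = 0.016630. Accumulating E over each segment gives final E = 0.4155.

G0 X-4.00 Y0.00 Z9.80
G1 X-3.70 Y-1.53 E0.0259
G1 X-2.83 Y-2.83 E0.0519
G1 X-1.53 Y-3.70 E0.0780
G1 X0.00 Y-4.00 E0.1039
G1 X1.53 Y-3.70 E0.1298
G1 X2.83 Y-2.83 E0.1558
G1 X3.70 Y-1.53 E0.1818
G1 X4.00 Y0.00 E0.2078
G1 X3.70 Y1.53 E0.2337
G1 X2.83 Y2.83 E0.2597
G1 X1.53 Y3.70 E0.2857
G1 X0.00 Y4.00 E0.3117
G1 X-1.53 Y3.70 E0.3376
G1 X-2.83 Y2.83 E0.3636
G1 X-3.70 Y1.53 E0.3896
G1 X-4.00 Y0.00 E0.4155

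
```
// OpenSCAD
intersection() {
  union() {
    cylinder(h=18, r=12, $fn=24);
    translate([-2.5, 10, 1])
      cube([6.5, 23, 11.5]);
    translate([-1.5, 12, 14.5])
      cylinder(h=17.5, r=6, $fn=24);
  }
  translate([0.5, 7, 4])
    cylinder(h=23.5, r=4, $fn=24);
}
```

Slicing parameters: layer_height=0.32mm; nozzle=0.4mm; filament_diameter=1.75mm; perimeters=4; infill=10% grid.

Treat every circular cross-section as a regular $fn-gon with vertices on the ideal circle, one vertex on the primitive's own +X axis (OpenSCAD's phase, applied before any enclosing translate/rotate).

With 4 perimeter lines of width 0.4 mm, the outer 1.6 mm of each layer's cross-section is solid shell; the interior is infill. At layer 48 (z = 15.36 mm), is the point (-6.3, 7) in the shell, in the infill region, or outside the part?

At z = 15.36 mm: the r=12 cylinder contributes a regular 24-gon of circumradius 12; the cube at (-2.5, 10) does not reach this height (z outside [1, 12.5]); the r=6 cylinder at (-1.5, 12) gives a regular 24-gon of circumradius 6 (constant along its height); Combining (union): the regions partially overlap (shared area 48.09 mm²), so overlapping operands fuse into one piece — 1 connected region; the r=4 cylinder at (0.5, 7) contributes a regular 24-gon of circumradius 4; After intersecting: the r=4 cylinder at (0.5, 7) lies inside the result so far, so the common part is the r=4 cylinder at (0.5, 7) itself — 1 connected region. Overall, the cross-section is a single solid region. The nearest boundary edge runs (-3.36, 5.96)→(-3.50, 7.00); distance from the point to it = 2.80 mm. The point is not inside any of the regions above, so it lies outside the cross-section (2.80 mm from the nearest boundary).

outside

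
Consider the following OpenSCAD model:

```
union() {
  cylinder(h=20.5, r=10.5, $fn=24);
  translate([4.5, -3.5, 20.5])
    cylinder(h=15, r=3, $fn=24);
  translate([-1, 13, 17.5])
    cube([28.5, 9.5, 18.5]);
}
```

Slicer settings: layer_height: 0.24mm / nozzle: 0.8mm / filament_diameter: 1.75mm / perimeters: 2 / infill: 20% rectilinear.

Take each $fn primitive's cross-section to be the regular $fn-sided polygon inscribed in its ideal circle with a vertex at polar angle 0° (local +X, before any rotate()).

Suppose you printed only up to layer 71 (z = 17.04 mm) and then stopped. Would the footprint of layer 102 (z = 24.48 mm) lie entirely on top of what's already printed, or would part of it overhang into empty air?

part overhangs

Compare the two slices. At z = 17.04: the r=10.5 cylinder contributes a regular 24-gon of circumradius 10.5 (area = (24/2)·10.500²·sin(360°/24) = 342.42 mm²); the cylinder at (4.5, -3.5) is not intersected at this z (z outside [20.5, 35.5]); the cube at (-1, 13) is not intersected at this z (z outside [17.5, 36]); Taking the union: only the r=10.5 cylinder is present, so the union is just that shape — area = 342.42 mm². At z = 24.48: the cylinder is not intersected at this z (z outside [0, 20.5]); the r=3 cylinder at (4.5, -3.5) gives a regular 24-gon of circumradius 3 (constant along its height) (area = (24/2)·3.000²·sin(360°/24) = 27.95 mm²); the 28.5×9.5 cube at (-1, 13) contributes its full rectangle (area 270.75 mm²); Taking the union: the 2 present regions are separate (no shared area or edge), so areas and boundary lengths simply add and each stays a separate island — area = 298.70 mm². Checking containment: at z = 24.48 the cross-section extends beyond the z = 17.04 cross-section by about 270.75 mm².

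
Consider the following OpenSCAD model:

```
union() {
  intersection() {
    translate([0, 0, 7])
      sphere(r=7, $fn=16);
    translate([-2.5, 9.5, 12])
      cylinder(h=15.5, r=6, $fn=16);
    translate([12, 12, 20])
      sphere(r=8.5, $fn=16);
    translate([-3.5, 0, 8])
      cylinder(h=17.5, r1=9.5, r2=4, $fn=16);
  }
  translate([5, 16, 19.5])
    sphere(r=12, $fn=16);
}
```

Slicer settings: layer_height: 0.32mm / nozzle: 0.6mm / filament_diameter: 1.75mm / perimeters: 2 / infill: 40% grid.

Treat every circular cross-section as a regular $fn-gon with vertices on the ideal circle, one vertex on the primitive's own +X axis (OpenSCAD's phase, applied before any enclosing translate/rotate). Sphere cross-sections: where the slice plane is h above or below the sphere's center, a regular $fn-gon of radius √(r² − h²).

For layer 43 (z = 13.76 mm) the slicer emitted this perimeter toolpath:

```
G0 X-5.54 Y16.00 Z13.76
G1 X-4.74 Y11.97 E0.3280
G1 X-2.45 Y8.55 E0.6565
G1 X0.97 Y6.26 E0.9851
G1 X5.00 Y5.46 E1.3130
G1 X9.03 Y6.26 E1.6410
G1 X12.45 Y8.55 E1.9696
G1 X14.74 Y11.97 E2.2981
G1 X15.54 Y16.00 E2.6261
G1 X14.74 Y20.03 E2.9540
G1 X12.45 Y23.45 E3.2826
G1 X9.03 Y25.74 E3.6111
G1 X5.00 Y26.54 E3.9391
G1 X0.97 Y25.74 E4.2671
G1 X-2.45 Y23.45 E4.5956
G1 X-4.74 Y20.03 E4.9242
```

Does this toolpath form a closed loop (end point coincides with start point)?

Start point (G0): (-5.54, 16.00). End point (last G1): the path does not return to the start — open.

no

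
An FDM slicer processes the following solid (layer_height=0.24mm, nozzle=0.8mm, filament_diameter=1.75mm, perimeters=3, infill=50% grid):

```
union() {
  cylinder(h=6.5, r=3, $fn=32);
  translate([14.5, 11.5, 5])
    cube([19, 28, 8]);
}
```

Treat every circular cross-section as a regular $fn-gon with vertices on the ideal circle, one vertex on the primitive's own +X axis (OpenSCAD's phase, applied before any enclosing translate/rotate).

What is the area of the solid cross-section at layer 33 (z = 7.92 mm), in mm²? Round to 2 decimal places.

532.00 mm²

At z = 7.92 mm: the cylinder does not reach this height (z outside [0, 6.5]); the cube at (14.5, 11.5) (footprint 19×28) is included at this height (area 532.00 mm²); Combining (union): only the 19×28 cube at (14.5, 11.5) is present, so the union is just that shape — area = 532.00 mm². Overall, the cross-section is a single solid region. Net area = 532.00 mm².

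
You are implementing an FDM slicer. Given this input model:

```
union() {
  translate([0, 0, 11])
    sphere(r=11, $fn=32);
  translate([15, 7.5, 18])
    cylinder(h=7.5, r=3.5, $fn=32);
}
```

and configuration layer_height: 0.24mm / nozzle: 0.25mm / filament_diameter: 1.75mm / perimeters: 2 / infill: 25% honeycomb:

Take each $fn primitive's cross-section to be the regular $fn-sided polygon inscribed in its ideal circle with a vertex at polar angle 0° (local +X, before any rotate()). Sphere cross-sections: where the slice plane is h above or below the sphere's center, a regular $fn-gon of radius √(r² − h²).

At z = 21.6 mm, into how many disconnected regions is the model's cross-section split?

2

At z = 21.6 mm: the r=11 sphere contributes a regular 32-gon of circumradius √(11²−10.6²) = 2.939; the r=3.5 cylinder at (15, 7.5) gives a regular 32-gon of circumradius 3.5 (constant along its height); Merging all regions: the 2 present regions are separate (no shared area or edge), so areas and boundary lengths simply add and each stays a separate island — 2 connected regions. The result has 2 disconnected regions.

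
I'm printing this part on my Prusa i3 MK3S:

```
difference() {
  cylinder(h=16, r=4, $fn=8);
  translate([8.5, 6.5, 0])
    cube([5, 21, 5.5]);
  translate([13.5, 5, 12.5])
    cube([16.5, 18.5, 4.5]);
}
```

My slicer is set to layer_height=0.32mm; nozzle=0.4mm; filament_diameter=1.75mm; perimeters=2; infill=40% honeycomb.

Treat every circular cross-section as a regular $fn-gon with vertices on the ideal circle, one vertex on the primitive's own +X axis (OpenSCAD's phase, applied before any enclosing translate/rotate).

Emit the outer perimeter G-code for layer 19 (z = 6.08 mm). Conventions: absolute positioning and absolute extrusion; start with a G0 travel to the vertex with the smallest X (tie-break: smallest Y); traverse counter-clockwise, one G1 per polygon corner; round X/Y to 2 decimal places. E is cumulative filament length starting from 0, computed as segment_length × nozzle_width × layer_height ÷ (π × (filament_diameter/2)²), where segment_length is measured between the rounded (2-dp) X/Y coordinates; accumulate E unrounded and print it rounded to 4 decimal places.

At z = 6.08 mm: the cylinder: section is a regular 8-gon, circumradius r=4; the cube at (8.5, 6.5) is not intersected at this z (z outside [0, 5.5]); the cube at (13.5, 5) is not intersected at this z (z outside [12.5, 17]); Taking the first minus the rest: none of the subtracted shapes is present at this height, so the r=4 cylinder is unchanged — 1 connected region. The outline is a single polygon with 8 vertices. Extrusion per mm of travel: 0.4 × 0.32 / (π × 0.875²) = 0.053216. Accumulating E over each segment gives final E = 1.3037.

G0 X-4.00 Y0.00 Z6.08
G1 X-2.83 Y-2.83 E0.1630
G1 X0.00 Y-4.00 E0.3259
G1 X2.83 Y-2.83 E0.4889
G1 X4.00 Y0.00 E0.6519
G1 X2.83 Y2.83 E0.8148
G1 X0.00 Y4.00 E0.9778
G1 X-2.83 Y2.83 E1.1408
G1 X-4.00 Y0.00 E1.3037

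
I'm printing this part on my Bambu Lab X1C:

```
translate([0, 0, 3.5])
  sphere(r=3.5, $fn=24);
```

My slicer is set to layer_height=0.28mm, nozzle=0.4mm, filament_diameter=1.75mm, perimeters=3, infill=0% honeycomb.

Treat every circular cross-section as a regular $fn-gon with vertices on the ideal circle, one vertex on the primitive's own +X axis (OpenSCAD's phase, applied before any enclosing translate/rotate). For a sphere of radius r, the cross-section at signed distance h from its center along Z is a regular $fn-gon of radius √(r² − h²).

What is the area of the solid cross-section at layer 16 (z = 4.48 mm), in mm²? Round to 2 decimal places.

At z = 4.48 mm: the sphere: section is a regular 24-gon, circumradius = √(r²−h²) = √(3.5²−0.98²) = 3.360 (area = (24/2)·3.360²·sin(360°/24) = 35.06 mm²). Overall, the cross-section is a single solid region. Net area = 35.06 mm².

35.06 mm²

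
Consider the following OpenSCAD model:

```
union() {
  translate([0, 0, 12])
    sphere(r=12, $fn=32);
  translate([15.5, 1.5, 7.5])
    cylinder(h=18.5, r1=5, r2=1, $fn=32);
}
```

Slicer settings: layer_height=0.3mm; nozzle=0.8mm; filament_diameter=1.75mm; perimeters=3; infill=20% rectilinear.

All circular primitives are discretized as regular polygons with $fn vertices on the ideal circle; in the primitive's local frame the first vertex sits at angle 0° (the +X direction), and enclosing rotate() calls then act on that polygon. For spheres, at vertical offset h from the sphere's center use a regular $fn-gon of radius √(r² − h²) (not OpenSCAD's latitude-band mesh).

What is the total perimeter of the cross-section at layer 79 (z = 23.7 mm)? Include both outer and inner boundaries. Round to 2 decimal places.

26.12 mm

At z = 23.7 mm: the sphere: section is a regular 32-gon, circumradius = √(r²−h²) = √(12²−11.7²) = 2.666 (perimeter = 2·32·2.666·sin(180°/32) = 16.73 mm); the cone at (15.5, 1.5) (r1=5→r2=1) has section circumradius 1.497 here — a regular 32-gon (perimeter = 2·32·1.497·sin(180°/32) = 9.39 mm); Combining (union): the 2 present regions are separate (no shared area or edge), so areas and boundary lengths simply add and each stays a separate island — boundary = 26.12 mm. Overall, the cross-section has 2 separate islands. Total boundary length (outer) = 26.12 mm.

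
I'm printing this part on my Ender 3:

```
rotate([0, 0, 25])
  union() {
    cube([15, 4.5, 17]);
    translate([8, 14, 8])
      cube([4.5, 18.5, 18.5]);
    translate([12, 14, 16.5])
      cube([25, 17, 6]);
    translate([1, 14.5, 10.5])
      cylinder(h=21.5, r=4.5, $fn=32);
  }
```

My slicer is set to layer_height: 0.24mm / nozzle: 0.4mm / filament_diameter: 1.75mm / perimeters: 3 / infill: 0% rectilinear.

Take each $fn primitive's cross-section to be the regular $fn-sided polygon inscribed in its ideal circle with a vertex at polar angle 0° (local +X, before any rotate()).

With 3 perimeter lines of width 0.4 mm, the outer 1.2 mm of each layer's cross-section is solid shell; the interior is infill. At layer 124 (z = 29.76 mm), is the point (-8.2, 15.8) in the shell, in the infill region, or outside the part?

shell

At z = 29.76 mm: the cube is not intersected at this z (z outside [0, 17]); the cube at (8, 14) is absent (z outside [8, 26.5]); the cube at (12, 14) does not reach this height (z outside [16.5, 22.5]); the r=4.5 cylinder at (1, 14.5) contributes a regular 32-gon of circumradius 4.5; Taking the union: only the r=4.5 cylinder at (1, 14.5) is present, so the union is just that shape — 1 connected region; (whole slice rotated 25° about Z — lengths, areas and connectivity unchanged). Overall, the cross-section is a single solid region. Undo the 25° rotation: the query point maps to (-0.754, 17.785) in the un-rotated model frame. The nearest boundary edge runs (-0.72, 18.66)→(-1.50, 18.24); distance from the point to it = 0.75 mm. The point is inside the cross-section, 0.75 mm from the nearest boundary — within the 1.2 mm shell band (3 × 0.4).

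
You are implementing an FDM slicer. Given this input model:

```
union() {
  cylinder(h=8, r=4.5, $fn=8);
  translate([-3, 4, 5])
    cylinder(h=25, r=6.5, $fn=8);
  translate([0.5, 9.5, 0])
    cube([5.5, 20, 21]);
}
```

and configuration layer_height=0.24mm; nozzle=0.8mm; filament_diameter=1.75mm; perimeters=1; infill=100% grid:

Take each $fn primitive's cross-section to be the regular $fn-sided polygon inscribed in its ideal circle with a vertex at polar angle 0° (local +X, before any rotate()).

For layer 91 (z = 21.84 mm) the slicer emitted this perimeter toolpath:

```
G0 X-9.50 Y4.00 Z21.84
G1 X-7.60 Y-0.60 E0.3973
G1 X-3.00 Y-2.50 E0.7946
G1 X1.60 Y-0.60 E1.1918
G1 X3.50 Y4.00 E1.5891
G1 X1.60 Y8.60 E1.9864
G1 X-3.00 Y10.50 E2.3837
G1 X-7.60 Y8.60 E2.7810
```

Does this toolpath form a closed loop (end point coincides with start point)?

no

Start point (G0): (-9.50, 4.00). End point (last G1): the path does not return to the start — open.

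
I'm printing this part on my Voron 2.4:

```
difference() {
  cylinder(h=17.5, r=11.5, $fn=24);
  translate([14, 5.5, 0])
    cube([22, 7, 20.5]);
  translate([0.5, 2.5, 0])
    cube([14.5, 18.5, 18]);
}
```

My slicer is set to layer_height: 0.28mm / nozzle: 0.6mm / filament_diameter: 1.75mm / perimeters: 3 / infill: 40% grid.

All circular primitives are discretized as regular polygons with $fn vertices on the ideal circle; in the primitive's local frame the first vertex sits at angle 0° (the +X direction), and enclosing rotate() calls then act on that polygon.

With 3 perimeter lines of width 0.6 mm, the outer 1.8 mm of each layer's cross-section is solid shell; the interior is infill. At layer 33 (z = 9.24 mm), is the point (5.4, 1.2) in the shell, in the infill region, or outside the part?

shell

At z = 9.24 mm: the r=11.5 cylinder contributes a regular 24-gon of circumradius 11.5; the cube at (14, 5.5) (footprint 22×7) is included at this height; the cube at (0.5, 2.5) is present — its section is the full 14.5×18.5 rectangle; Taking the first minus the rest: starting from the r=11.5 cylinder, the 22×7 cube at (14, 5.5) misses the remaining region (no effect); the 14.5×18.5 cube at (0.5, 2.5) partially overlaps it — only the 69.86 mm² overlap (of its 268.25 mm²) is removed, clipping the outline — 1 connected region. Overall, the cross-section is a single solid region. The nearest boundary edge runs (0.50, 2.50)→(11.17, 2.50); distance from the point to it = 1.30 mm. The point is inside the cross-section, 1.30 mm from the nearest boundary — within the 1.8 mm shell band (3 × 0.6).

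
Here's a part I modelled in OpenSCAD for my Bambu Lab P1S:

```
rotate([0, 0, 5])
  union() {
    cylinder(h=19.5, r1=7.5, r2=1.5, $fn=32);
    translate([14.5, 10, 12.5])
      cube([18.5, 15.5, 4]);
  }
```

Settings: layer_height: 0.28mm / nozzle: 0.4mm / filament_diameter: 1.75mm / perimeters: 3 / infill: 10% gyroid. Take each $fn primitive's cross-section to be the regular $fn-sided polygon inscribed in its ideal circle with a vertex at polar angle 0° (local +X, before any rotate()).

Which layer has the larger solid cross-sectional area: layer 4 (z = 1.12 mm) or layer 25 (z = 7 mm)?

Layer 4 (z = 1.12): the cone contributes a regular 32-gon of circumradius 7.155 (interpolated between r1=7.5 and r2=1.5 at t=0.057) (area = (32/2)·7.155²·sin(360°/32) = 159.82 mm²); the cube at (14.5, 10) is absent (z outside [12.5, 16.5]); Taking the union: only the cone is present, so the union is just that shape — area = 159.82 mm²; (rotated 5° about Z; rotation is an isometry so areas/perimeters/island counts are preserved). So its area = 159.82 mm². Layer 25 (z = 7): the cone: at t=0.359 of its height the radius interpolates to r₁+(r₂−r₁)t = 5.346, giving a regular 32-gon of that circumradius (area = (32/2)·5.346²·sin(360°/32) = 89.22 mm²); the cube at (14.5, 10) is not intersected at this z (z outside [12.5, 16.5]); Merging all regions: only the cone is present, so the union is just that shape — area = 89.22 mm²; (whole slice rotated 5° about Z — lengths, areas and connectivity unchanged). So its area = 89.22 mm². Layer 4 is larger (159.82 vs 89.22 mm²).

layer 4 (z = 1.12 mm)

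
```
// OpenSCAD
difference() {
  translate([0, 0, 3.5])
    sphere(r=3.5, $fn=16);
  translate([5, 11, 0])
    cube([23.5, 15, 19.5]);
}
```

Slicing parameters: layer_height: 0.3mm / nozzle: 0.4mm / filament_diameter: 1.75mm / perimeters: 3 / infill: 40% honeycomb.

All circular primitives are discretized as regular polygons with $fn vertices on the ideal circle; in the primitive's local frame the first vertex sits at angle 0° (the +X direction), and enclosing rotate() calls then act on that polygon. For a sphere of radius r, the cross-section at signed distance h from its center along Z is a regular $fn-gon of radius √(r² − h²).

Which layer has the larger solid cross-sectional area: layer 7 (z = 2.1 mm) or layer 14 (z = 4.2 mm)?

layer 14 (z = 4.2 mm)

Layer 7 (z = 2.1): the r=3.5 sphere contributes a regular 16-gon of circumradius √(3.5²−1.4²) = 3.208 (area = (16/2)·3.208²·sin(360°/16) = 31.50 mm²); the cube at (5, 11) is present — its section is the full 23.5×15 rectangle (area 352.50 mm²); Subtracting the remaining from the first: starting from the r=3.5 sphere (31.50 mm²), the 23.5×15 cube at (5, 11) misses the remaining region (no effect) — area = 31.50 mm². So its area = 31.50 mm². Layer 14 (z = 4.2): the r=3.5 sphere contributes a regular 16-gon of circumradius √(3.5²−0.7²) = 3.429 (area = (16/2)·3.429²·sin(360°/16) = 36.00 mm²); the cube at (5, 11) is present — its section is the full 23.5×15 rectangle (area 352.50 mm²); After the difference (first − rest): starting from the r=3.5 sphere (36.00 mm²), the 23.5×15 cube at (5, 11) misses the remaining region (no effect) — area = 36.00 mm². So its area = 36.00 mm². Layer 14 is larger (36.00 vs 31.50 mm²).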